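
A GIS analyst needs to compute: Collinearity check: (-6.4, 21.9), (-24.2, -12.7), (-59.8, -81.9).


Cross product: ((-24.2)-(-6.4))*((-81.9)-21.9) - ((-12.7)-21.9)*((-59.8)-(-6.4))
= 0

Yes, collinear


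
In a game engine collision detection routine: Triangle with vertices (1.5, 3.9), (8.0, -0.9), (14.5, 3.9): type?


Side lengths squared: AB^2=65.29, BC^2=65.29, CA^2=169
Sorted: [65.29, 65.29, 169]
By sides: Isosceles, By angles: Obtuse

Isosceles, Obtuse


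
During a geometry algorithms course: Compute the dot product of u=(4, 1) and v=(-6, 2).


u . v = u_x*v_x + u_y*v_y = 4*(-6) + 1*2
= (-24) + 2 = -22

-22


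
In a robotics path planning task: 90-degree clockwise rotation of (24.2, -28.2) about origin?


90° CW: (x,y) -> (y, -x)
(24.2,-28.2) -> (-28.2, -24.2)

(-28.2, -24.2)


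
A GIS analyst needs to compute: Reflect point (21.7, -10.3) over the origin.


Reflection over origin: (x,y) -> (-x,-y)
(21.7, -10.3) -> (-21.7, 10.3)

(-21.7, 10.3)


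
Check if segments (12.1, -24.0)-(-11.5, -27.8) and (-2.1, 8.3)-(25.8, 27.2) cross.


Cross products: d1=-1169.55, d2=-829.53, d3=-816.24, d4=-1156.26
d1*d2 < 0 and d3*d4 < 0? no

No, they don't intersect


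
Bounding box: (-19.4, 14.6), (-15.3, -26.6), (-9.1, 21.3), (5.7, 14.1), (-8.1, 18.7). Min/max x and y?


x range: [-19.4, 5.7]
y range: [-26.6, 21.3]
Bounding box: (-19.4,-26.6) to (5.7,21.3)

(-19.4,-26.6) to (5.7,21.3)


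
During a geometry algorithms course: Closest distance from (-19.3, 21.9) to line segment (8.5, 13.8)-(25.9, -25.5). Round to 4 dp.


Project P onto AB: t = 0 (clamped to [0,1])
Closest point on segment: (8.5, 13.8)
Distance: 28.956

28.956


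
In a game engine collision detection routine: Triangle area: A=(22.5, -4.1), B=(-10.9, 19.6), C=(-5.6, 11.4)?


Area = |x_A(y_B-y_C) + x_B(y_C-y_A) + x_C(y_A-y_B)|/2
= |184.5 + (-168.95) + 132.72|/2
= 148.27/2 = 74.135

74.135


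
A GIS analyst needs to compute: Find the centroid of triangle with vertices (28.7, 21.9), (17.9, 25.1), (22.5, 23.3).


Centroid = ((x_A+x_B+x_C)/3, (y_A+y_B+y_C)/3)
= ((28.7+17.9+22.5)/3, (21.9+25.1+23.3)/3)
= (23.0333, 23.4333)

(23.0333, 23.4333)


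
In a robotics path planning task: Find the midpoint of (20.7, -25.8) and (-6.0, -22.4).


M = ((20.7+(-6))/2, ((-25.8)+(-22.4))/2)
= (7.35, -24.1)

(7.35, -24.1)


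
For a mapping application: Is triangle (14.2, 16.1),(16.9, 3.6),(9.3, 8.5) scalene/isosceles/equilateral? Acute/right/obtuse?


Side lengths squared: AB^2=163.54, BC^2=81.77, CA^2=81.77
Sorted: [81.77, 81.77, 163.54]
By sides: Isosceles, By angles: Right

Isosceles, Right


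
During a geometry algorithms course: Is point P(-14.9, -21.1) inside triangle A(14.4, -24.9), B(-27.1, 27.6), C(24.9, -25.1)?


Cross products: AB x AP = 1380.55, BC x BP = -1889.46, CA x CP = -34.04
All same sign? no

No, outside


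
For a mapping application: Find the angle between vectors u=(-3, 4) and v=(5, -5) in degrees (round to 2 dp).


u.v = -35, |u| = sqrt(25) = 5, |v| = sqrt(50) = 7.0711
cos(theta) = u.v/(|u||v|) = -35/sqrt(1250) = -0.989949
theta = acos(-0.989949) = 171.87 degrees

171.87 degrees


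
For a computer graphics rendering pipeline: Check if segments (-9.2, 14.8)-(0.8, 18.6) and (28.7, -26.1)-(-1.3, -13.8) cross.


Cross products: d1=-760.83, d2=-997.83, d3=-553.02, d4=-316.02
d1*d2 < 0 and d3*d4 < 0? no

No, they don't intersect


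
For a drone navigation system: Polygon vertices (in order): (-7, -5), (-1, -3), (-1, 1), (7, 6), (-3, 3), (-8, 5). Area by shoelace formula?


Shoelace sum: ((-7)*(-3) - (-1)*(-5)) + ((-1)*1 - (-1)*(-3)) + ((-1)*6 - 7*1) + (7*3 - (-3)*6) + ((-3)*5 - (-8)*3) + ((-8)*(-5) - (-7)*5)
= 122
Area = |122|/2 = 61

61


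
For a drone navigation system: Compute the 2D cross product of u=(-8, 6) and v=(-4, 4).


u x v = u_x*v_y - u_y*v_x = (-8)*4 - 6*(-4)
= (-32) - (-24) = -8

-8


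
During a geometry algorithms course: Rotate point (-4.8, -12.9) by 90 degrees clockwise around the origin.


90° CW: (x,y) -> (y, -x)
(-4.8,-12.9) -> (-12.9, 4.8)

(-12.9, 4.8)


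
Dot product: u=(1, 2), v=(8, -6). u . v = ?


u . v = u_x*v_x + u_y*v_y = 1*8 + 2*(-6)
= 8 + (-12) = -4

-4


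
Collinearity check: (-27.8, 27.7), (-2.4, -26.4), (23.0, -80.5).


Cross product: ((-2.4)-(-27.8))*((-80.5)-27.7) - ((-26.4)-27.7)*(23-(-27.8))
= 0

Yes, collinear


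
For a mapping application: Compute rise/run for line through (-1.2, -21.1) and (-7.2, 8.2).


slope = (y2-y1)/(x2-x1) = (8.2-(-21.1))/((-7.2)-(-1.2)) = 29.3/(-6) = -4.8833

-4.8833


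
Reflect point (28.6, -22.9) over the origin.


Reflection over origin: (x,y) -> (-x,-y)
(28.6, -22.9) -> (-28.6, 22.9)

(-28.6, 22.9)


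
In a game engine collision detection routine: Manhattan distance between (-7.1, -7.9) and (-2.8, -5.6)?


|(-7.1)-(-2.8)| + |(-7.9)-(-5.6)| = 4.3 + 2.3 = 6.6

6.6


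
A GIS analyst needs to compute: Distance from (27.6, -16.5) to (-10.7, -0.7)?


dx=-38.3, dy=15.8
d^2 = (-38.3)^2 + 15.8^2 = 1716.53
d = sqrt(1716.53) = 41.431

41.431


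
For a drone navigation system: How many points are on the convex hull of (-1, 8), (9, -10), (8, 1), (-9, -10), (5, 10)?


Convex hull vertices (CCW): (-9, -10), (9, -10), (8, 1), (5, 10), (-1, 8)
Count = 5

5


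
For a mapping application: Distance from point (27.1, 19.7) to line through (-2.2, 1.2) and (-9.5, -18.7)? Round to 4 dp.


|cross product| = 448.02
|line direction| = sqrt(449.3) = 21.1967
Distance = 448.02/sqrt(449.3) = 21.1363

21.1363


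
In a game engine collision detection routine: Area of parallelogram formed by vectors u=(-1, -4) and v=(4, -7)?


|u x v| = |(-1)*(-7) - (-4)*4|
= |7 - (-16)| = 23

23


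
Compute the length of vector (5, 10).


|u| = sqrt(5^2 + 10^2) = sqrt(125) = 11.1803

11.1803


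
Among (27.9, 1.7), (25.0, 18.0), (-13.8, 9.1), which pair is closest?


d(P0,P1) = 16.556, d(P0,P2) = 42.3515, d(P1,P2) = 39.8077
Closest: P0 and P1

Closest pair: (27.9, 1.7) and (25.0, 18.0), distance = 16.556


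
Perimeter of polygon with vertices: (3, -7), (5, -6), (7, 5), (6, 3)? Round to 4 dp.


Sides: (3, -7)->(5, -6): sqrt(5) = 2.236068, (5, -6)->(7, 5): sqrt(125) = 11.18034, (7, 5)->(6, 3): sqrt(5) = 2.236068, (6, 3)->(3, -7): sqrt(109) = 10.440307
Sum = 26.092783
Perimeter = 26.0928

26.0928


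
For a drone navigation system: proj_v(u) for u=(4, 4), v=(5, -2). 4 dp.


u.v = 12, |v| = sqrt(29) = 5.3852
Scalar projection = u.v / |v| = 12 / sqrt(29) = 2.2283

2.2283


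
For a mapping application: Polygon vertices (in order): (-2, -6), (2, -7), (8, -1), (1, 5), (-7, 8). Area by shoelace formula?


Shoelace sum: ((-2)*(-7) - 2*(-6)) + (2*(-1) - 8*(-7)) + (8*5 - 1*(-1)) + (1*8 - (-7)*5) + ((-7)*(-6) - (-2)*8)
= 222
Area = |222|/2 = 111

111


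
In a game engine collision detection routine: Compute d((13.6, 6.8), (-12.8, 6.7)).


dx=-26.4, dy=-0.1
d^2 = (-26.4)^2 + (-0.1)^2 = 696.97
d = sqrt(696.97) = 26.4002

26.4002


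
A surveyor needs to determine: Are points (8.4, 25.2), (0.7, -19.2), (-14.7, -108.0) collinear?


Cross product: (0.7-8.4)*((-108)-25.2) - ((-19.2)-25.2)*((-14.7)-8.4)
= 0

Yes, collinear


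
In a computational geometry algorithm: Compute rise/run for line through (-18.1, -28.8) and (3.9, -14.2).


slope = (y2-y1)/(x2-x1) = ((-14.2)-(-28.8))/(3.9-(-18.1)) = 14.6/22 = 0.6636

0.6636


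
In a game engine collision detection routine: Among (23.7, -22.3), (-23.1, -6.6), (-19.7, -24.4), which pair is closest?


d(P0,P1) = 49.3632, d(P0,P2) = 43.4508, d(P1,P2) = 18.1218
Closest: P1 and P2

Closest pair: (-23.1, -6.6) and (-19.7, -24.4), distance = 18.1218


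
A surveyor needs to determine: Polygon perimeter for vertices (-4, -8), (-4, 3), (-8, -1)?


Sides: (-4, -8)->(-4, 3): sqrt(121) = 11, (-4, 3)->(-8, -1): sqrt(32) = 5.656854, (-8, -1)->(-4, -8): sqrt(65) = 8.062258
Sum = 24.719112
Perimeter = 24.7191

24.7191


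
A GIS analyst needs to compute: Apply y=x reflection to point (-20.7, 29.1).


Reflection over y=x: (x,y) -> (y,x)
(-20.7, 29.1) -> (29.1, -20.7)

(29.1, -20.7)


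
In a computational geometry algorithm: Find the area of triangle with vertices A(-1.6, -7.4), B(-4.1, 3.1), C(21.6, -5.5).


Area = |x_A(y_B-y_C) + x_B(y_C-y_A) + x_C(y_A-y_B)|/2
= |(-13.76) + (-7.79) + (-226.8)|/2
= 248.35/2 = 124.175

124.175


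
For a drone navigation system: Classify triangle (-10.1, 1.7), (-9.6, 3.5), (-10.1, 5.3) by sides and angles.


Side lengths squared: AB^2=3.49, BC^2=3.49, CA^2=12.96
Sorted: [3.49, 3.49, 12.96]
By sides: Isosceles, By angles: Obtuse

Isosceles, Obtuse


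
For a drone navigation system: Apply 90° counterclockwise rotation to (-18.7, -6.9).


90° CCW: (x,y) -> (-y, x)
(-18.7,-6.9) -> (6.9, -18.7)

(6.9, -18.7)


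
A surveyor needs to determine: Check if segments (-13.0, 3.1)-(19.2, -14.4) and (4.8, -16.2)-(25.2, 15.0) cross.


Cross products: d1=949.08, d2=-412.56, d3=-309.96, d4=1051.68
d1*d2 < 0 and d3*d4 < 0? yes

Yes, they intersect


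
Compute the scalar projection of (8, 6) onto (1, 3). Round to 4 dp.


u.v = 26, |v| = sqrt(10) = 3.1623
Scalar projection = u.v / |v| = 26 / sqrt(10) = 8.2219

8.2219


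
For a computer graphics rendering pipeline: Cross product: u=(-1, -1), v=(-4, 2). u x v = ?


u x v = u_x*v_y - u_y*v_x = (-1)*2 - (-1)*(-4)
= (-2) - 4 = -6

-6


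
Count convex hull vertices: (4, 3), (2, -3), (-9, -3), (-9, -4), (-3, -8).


Convex hull vertices (CCW): (-9, -4), (-3, -8), (2, -3), (4, 3), (-9, -3)
Count = 5

5


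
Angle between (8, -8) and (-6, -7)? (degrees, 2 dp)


u.v = 8, |u| = sqrt(128) = 11.3137, |v| = sqrt(85) = 9.2195
cos(theta) = u.v/(|u||v|) = 8/sqrt(10880) = 0.076696
theta = acos(0.076696) = 85.6 degrees

85.6 degrees


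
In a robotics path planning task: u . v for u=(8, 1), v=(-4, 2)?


u . v = u_x*v_x + u_y*v_y = 8*(-4) + 1*2
= (-32) + 2 = -30

-30


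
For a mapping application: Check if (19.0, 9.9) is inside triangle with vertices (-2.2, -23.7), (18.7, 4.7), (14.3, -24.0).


Cross products: AB x AP = 100.16, BC x BP = -14.27, CA x CP = -560.76
All same sign? no

No, outside


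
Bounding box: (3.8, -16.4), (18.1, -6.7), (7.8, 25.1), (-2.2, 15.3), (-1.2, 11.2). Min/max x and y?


x range: [-2.2, 18.1]
y range: [-16.4, 25.1]
Bounding box: (-2.2,-16.4) to (18.1,25.1)

(-2.2,-16.4) to (18.1,25.1)


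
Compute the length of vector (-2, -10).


|u| = sqrt((-2)^2 + (-10)^2) = sqrt(104) = 10.198

10.198


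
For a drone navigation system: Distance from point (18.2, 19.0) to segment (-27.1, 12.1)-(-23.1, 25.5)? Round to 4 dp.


Project P onto AB: t = 1 (clamped to [0,1])
Closest point on segment: (-23.1, 25.5)
Distance: 41.8084

41.8084


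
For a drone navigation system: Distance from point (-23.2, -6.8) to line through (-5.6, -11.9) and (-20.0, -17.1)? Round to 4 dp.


|cross product| = 164.96
|line direction| = sqrt(234.4) = 15.3101
Distance = 164.96/sqrt(234.4) = 10.7746

10.7746


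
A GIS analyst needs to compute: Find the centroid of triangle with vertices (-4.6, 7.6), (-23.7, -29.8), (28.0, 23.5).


Centroid = ((x_A+x_B+x_C)/3, (y_A+y_B+y_C)/3)
= (((-4.6)+(-23.7)+28)/3, (7.6+(-29.8)+23.5)/3)
= (-0.1, 0.4333)

(-0.1, 0.4333)


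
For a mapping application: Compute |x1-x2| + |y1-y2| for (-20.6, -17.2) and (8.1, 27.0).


|(-20.6)-8.1| + |(-17.2)-27| = 28.7 + 44.2 = 72.9

72.9


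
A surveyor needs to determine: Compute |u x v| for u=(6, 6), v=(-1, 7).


|u x v| = |6*7 - 6*(-1)|
= |42 - (-6)| = 48

48


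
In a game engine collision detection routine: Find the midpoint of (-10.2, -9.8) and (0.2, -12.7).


M = (((-10.2)+0.2)/2, ((-9.8)+(-12.7))/2)
= (-5, -11.25)

(-5, -11.25)


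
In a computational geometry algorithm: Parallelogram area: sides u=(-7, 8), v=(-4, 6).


|u x v| = |(-7)*6 - 8*(-4)|
= |(-42) - (-32)| = 10

10


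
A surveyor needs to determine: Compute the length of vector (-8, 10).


|u| = sqrt((-8)^2 + 10^2) = sqrt(164) = 12.8062

12.8062


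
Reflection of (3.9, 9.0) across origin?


Reflection over origin: (x,y) -> (-x,-y)
(3.9, 9) -> (-3.9, -9)

(-3.9, -9)


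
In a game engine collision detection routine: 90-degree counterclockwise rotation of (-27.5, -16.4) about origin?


90° CCW: (x,y) -> (-y, x)
(-27.5,-16.4) -> (16.4, -27.5)

(16.4, -27.5)


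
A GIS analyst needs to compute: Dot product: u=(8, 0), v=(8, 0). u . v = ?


u . v = u_x*v_x + u_y*v_y = 8*8 + 0*0
= 64 + 0 = 64

64


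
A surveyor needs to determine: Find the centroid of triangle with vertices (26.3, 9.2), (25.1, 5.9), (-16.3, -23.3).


Centroid = ((x_A+x_B+x_C)/3, (y_A+y_B+y_C)/3)
= ((26.3+25.1+(-16.3))/3, (9.2+5.9+(-23.3))/3)
= (11.7, -2.7333)

(11.7, -2.7333)


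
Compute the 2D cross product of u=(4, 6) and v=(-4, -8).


u x v = u_x*v_y - u_y*v_x = 4*(-8) - 6*(-4)
= (-32) - (-24) = -8

-8


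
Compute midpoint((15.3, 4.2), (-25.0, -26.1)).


M = ((15.3+(-25))/2, (4.2+(-26.1))/2)
= (-4.85, -10.95)

(-4.85, -10.95)


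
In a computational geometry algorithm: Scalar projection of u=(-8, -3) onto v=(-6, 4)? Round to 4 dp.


u.v = 36, |v| = sqrt(52) = 7.2111
Scalar projection = u.v / |v| = 36 / sqrt(52) = 4.9923

4.9923


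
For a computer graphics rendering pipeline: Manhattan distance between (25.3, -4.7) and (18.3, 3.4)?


|25.3-18.3| + |(-4.7)-3.4| = 7 + 8.1 = 15.1

15.1


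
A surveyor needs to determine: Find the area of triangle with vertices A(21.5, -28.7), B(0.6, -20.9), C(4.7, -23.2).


Area = |x_A(y_B-y_C) + x_B(y_C-y_A) + x_C(y_A-y_B)|/2
= |49.45 + 3.3 + (-36.66)|/2
= 16.09/2 = 8.045

8.045


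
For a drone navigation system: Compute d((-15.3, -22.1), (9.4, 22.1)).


dx=24.7, dy=44.2
d^2 = 24.7^2 + 44.2^2 = 2563.73
d = sqrt(2563.73) = 50.6333

50.6333


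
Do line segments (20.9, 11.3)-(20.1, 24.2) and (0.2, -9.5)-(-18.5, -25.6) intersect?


Cross products: d1=-55.69, d2=-309.8, d3=283.67, d4=537.78
d1*d2 < 0 and d3*d4 < 0? no

No, they don't intersect


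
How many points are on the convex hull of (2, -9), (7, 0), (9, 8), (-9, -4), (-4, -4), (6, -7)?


Convex hull vertices (CCW): (-9, -4), (2, -9), (6, -7), (9, 8)
Count = 4

4


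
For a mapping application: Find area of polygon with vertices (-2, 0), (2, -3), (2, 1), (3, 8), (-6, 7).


Shoelace sum: ((-2)*(-3) - 2*0) + (2*1 - 2*(-3)) + (2*8 - 3*1) + (3*7 - (-6)*8) + ((-6)*0 - (-2)*7)
= 110
Area = |110|/2 = 55

55


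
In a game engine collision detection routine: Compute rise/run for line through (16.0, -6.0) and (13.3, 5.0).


slope = (y2-y1)/(x2-x1) = (5-(-6))/(13.3-16) = 11/(-2.7) = -4.0741

-4.0741


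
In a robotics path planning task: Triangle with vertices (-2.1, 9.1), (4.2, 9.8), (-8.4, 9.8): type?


Side lengths squared: AB^2=40.18, BC^2=158.76, CA^2=40.18
Sorted: [40.18, 40.18, 158.76]
By sides: Isosceles, By angles: Obtuse

Isosceles, Obtuse


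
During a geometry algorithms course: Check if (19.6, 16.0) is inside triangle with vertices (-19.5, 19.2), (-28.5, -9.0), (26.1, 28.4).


Cross products: AB x AP = 1131.42, BC x BP = -433.94, CA x CP = 505.64
All same sign? no

No, outside


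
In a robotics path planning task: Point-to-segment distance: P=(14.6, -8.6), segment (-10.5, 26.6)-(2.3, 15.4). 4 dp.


Project P onto AB: t = 1 (clamped to [0,1])
Closest point on segment: (2.3, 15.4)
Distance: 26.9683

26.9683


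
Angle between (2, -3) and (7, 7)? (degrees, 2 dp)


u.v = -7, |u| = sqrt(13) = 3.6056, |v| = sqrt(98) = 9.8995
cos(theta) = u.v/(|u||v|) = -7/sqrt(1274) = -0.196116
theta = acos(-0.196116) = 101.31 degrees

101.31 degrees


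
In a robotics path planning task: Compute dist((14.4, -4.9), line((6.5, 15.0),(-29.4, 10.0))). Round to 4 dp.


|cross product| = 753.91
|line direction| = sqrt(1313.81) = 36.2465
Distance = 753.91/sqrt(1313.81) = 20.7995

20.7995


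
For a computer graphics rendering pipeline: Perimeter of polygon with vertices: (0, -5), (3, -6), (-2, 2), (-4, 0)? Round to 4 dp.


Sides: (0, -5)->(3, -6): sqrt(10) = 3.162278, (3, -6)->(-2, 2): sqrt(89) = 9.433981, (-2, 2)->(-4, 0): sqrt(8) = 2.828427, (-4, 0)->(0, -5): sqrt(41) = 6.403124
Sum = 21.82781
Perimeter = 21.8278

21.8278


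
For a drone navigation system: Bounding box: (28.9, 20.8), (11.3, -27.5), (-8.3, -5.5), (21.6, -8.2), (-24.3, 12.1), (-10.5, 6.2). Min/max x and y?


x range: [-24.3, 28.9]
y range: [-27.5, 20.8]
Bounding box: (-24.3,-27.5) to (28.9,20.8)

(-24.3,-27.5) to (28.9,20.8)


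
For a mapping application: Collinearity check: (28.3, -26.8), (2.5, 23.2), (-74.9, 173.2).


Cross product: (2.5-28.3)*(173.2-(-26.8)) - (23.2-(-26.8))*((-74.9)-28.3)
= 0

Yes, collinear


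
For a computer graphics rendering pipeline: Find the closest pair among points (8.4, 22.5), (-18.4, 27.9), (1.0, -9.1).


d(P0,P1) = 27.3386, d(P0,P2) = 32.4549, d(P1,P2) = 41.7775
Closest: P0 and P1

Closest pair: (8.4, 22.5) and (-18.4, 27.9), distance = 27.3386


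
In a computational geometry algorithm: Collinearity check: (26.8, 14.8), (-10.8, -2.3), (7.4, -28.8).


Cross product: ((-10.8)-26.8)*((-28.8)-14.8) - ((-2.3)-14.8)*(7.4-26.8)
= 1307.62

No, not collinear


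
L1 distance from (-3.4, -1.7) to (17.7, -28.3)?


|(-3.4)-17.7| + |(-1.7)-(-28.3)| = 21.1 + 26.6 = 47.7

47.7


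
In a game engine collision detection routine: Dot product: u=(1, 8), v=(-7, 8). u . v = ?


u . v = u_x*v_x + u_y*v_y = 1*(-7) + 8*8
= (-7) + 64 = 57

57


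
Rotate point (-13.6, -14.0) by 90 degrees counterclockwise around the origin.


90° CCW: (x,y) -> (-y, x)
(-13.6,-14) -> (14, -13.6)

(14, -13.6)


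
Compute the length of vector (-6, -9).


|u| = sqrt((-6)^2 + (-9)^2) = sqrt(117) = 10.8167

10.8167


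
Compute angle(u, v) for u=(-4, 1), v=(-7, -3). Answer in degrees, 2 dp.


u.v = 25, |u| = sqrt(17) = 4.1231, |v| = sqrt(58) = 7.6158
cos(theta) = u.v/(|u||v|) = 25/sqrt(986) = 0.796162
theta = acos(0.796162) = 37.23 degrees

37.23 degrees


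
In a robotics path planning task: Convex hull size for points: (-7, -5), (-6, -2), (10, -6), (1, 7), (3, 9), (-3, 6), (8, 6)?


Convex hull vertices (CCW): (-7, -5), (10, -6), (8, 6), (3, 9), (-3, 6), (-6, -2)
Count = 6

6


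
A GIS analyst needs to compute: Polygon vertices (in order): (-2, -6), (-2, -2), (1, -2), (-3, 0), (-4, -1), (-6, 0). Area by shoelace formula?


Shoelace sum: ((-2)*(-2) - (-2)*(-6)) + ((-2)*(-2) - 1*(-2)) + (1*0 - (-3)*(-2)) + ((-3)*(-1) - (-4)*0) + ((-4)*0 - (-6)*(-1)) + ((-6)*(-6) - (-2)*0)
= 25
Area = |25|/2 = 12.5

12.5


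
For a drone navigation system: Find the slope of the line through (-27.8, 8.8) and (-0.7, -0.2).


slope = (y2-y1)/(x2-x1) = ((-0.2)-8.8)/((-0.7)-(-27.8)) = (-9)/27.1 = -0.3321

-0.3321


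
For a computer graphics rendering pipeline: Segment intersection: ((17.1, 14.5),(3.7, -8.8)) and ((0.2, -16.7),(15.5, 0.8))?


Cross products: d1=181.61, d2=59.62, d3=24.31, d4=146.3
d1*d2 < 0 and d3*d4 < 0? no

No, they don't intersect


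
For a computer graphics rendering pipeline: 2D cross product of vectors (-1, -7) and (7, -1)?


u x v = u_x*v_y - u_y*v_x = (-1)*(-1) - (-7)*7
= 1 - (-49) = 50

50


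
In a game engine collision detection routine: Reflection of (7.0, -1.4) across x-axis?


Reflection over x-axis: (x,y) -> (x,-y)
(7, -1.4) -> (7, 1.4)

(7, 1.4)


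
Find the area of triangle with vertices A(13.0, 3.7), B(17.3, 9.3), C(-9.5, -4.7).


Area = |x_A(y_B-y_C) + x_B(y_C-y_A) + x_C(y_A-y_B)|/2
= |182 + (-145.32) + 53.2|/2
= 89.88/2 = 44.94

44.94


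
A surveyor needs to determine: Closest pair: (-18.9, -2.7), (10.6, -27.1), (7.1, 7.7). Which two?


d(P0,P1) = 38.2833, d(P0,P2) = 28.0029, d(P1,P2) = 34.9756
Closest: P0 and P2

Closest pair: (-18.9, -2.7) and (7.1, 7.7), distance = 28.0029


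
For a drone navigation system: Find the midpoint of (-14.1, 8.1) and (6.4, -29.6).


M = (((-14.1)+6.4)/2, (8.1+(-29.6))/2)
= (-3.85, -10.75)

(-3.85, -10.75)


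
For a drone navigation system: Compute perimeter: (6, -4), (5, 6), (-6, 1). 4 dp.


Sides: (6, -4)->(5, 6): sqrt(101) = 10.049876, (5, 6)->(-6, 1): sqrt(146) = 12.083046, (-6, 1)->(6, -4): sqrt(169) = 13
Sum = 35.132922
Perimeter = 35.1329

35.1329


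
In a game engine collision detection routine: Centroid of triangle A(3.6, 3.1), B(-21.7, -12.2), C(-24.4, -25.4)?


Centroid = ((x_A+x_B+x_C)/3, (y_A+y_B+y_C)/3)
= ((3.6+(-21.7)+(-24.4))/3, (3.1+(-12.2)+(-25.4))/3)
= (-14.1667, -11.5)

(-14.1667, -11.5)


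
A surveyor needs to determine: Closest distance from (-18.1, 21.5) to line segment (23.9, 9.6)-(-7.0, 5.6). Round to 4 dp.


Project P onto AB: t = 1 (clamped to [0,1])
Closest point on segment: (-7, 5.6)
Distance: 19.3912

19.3912


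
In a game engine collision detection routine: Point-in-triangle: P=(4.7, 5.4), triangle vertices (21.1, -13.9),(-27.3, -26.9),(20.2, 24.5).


Cross products: AB x AP = -1147.32, BC x BP = -110.55, CA x CP = -612.39
All same sign? yes

Yes, inside


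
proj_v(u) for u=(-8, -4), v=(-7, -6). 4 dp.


u.v = 80, |v| = sqrt(85) = 9.2195
Scalar projection = u.v / |v| = 80 / sqrt(85) = 8.6772

8.6772


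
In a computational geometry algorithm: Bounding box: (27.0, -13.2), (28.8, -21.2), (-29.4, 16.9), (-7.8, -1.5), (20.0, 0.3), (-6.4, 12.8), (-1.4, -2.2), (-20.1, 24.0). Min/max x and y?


x range: [-29.4, 28.8]
y range: [-21.2, 24]
Bounding box: (-29.4,-21.2) to (28.8,24)

(-29.4,-21.2) to (28.8,24)


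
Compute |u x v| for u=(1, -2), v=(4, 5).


|u x v| = |1*5 - (-2)*4|
= |5 - (-8)| = 13

13


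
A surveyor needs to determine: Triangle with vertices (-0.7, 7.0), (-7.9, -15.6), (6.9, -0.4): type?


Side lengths squared: AB^2=562.6, BC^2=450.08, CA^2=112.52
Sorted: [112.52, 450.08, 562.6]
By sides: Scalene, By angles: Right

Scalene, Right


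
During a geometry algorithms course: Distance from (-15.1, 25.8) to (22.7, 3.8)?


dx=37.8, dy=-22
d^2 = 37.8^2 + (-22)^2 = 1912.84
d = sqrt(1912.84) = 43.736

43.736


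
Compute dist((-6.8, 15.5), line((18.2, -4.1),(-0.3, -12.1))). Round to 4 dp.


|cross product| = 562.6
|line direction| = sqrt(406.25) = 20.1556
Distance = 562.6/sqrt(406.25) = 27.9128

27.9128


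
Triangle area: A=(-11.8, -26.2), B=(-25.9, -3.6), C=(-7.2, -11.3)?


Area = |x_A(y_B-y_C) + x_B(y_C-y_A) + x_C(y_A-y_B)|/2
= |(-90.86) + (-385.91) + 162.72|/2
= 314.05/2 = 157.025

157.025


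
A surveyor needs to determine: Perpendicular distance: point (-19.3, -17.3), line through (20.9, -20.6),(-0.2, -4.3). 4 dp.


|cross product| = 585.63
|line direction| = sqrt(710.9) = 26.6627
Distance = 585.63/sqrt(710.9) = 21.9644

21.9644


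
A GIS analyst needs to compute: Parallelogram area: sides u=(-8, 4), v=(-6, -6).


|u x v| = |(-8)*(-6) - 4*(-6)|
= |48 - (-24)| = 72

72


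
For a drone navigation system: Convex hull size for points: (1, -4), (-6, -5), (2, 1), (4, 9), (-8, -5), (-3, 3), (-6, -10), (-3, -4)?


Convex hull vertices (CCW): (-8, -5), (-6, -10), (1, -4), (4, 9), (-3, 3)
Count = 5

5


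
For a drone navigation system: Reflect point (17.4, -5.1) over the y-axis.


Reflection over y-axis: (x,y) -> (-x,y)
(17.4, -5.1) -> (-17.4, -5.1)

(-17.4, -5.1)


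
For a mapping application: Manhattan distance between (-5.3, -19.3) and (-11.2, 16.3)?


|(-5.3)-(-11.2)| + |(-19.3)-16.3| = 5.9 + 35.6 = 41.5

41.5


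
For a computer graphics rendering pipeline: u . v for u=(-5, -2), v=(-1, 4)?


u . v = u_x*v_x + u_y*v_y = (-5)*(-1) + (-2)*4
= 5 + (-8) = -3

-3


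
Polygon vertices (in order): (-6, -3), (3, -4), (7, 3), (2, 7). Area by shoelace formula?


Shoelace sum: ((-6)*(-4) - 3*(-3)) + (3*3 - 7*(-4)) + (7*7 - 2*3) + (2*(-3) - (-6)*7)
= 149
Area = |149|/2 = 74.5

74.5


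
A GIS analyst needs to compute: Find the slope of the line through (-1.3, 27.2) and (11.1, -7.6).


slope = (y2-y1)/(x2-x1) = ((-7.6)-27.2)/(11.1-(-1.3)) = (-34.8)/12.4 = -2.8065

-2.8065


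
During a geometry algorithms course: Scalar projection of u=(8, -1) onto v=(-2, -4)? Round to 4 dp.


u.v = -12, |v| = sqrt(20) = 4.4721
Scalar projection = u.v / |v| = -12 / sqrt(20) = -2.6833

-2.6833


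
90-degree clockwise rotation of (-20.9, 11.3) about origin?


90° CW: (x,y) -> (y, -x)
(-20.9,11.3) -> (11.3, 20.9)

(11.3, 20.9)


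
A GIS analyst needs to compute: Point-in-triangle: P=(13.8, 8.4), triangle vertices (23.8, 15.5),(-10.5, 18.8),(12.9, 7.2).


Cross products: AB x AP = 276.53, BC x BP = 38.52, CA x CP = 5.61
All same sign? yes

Yes, inside


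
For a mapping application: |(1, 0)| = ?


|u| = sqrt(1^2 + 0^2) = sqrt(1) = 1

1


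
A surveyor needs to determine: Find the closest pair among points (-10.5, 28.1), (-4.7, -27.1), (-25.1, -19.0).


d(P0,P1) = 55.5039, d(P0,P2) = 49.311, d(P1,P2) = 21.9493
Closest: P1 and P2

Closest pair: (-4.7, -27.1) and (-25.1, -19.0), distance = 21.9493


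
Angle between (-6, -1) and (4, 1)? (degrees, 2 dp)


u.v = -25, |u| = sqrt(37) = 6.0828, |v| = sqrt(17) = 4.1231
cos(theta) = u.v/(|u||v|) = -25/sqrt(629) = -0.996815
theta = acos(-0.996815) = 175.43 degrees

175.43 degrees


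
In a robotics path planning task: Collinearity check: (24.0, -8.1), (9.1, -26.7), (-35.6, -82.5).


Cross product: (9.1-24)*((-82.5)-(-8.1)) - ((-26.7)-(-8.1))*((-35.6)-24)
= 0

Yes, collinear


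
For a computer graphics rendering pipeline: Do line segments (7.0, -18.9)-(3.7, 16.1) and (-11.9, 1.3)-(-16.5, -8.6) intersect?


Cross products: d1=280.03, d2=86.36, d3=594.84, d4=788.51
d1*d2 < 0 and d3*d4 < 0? no

No, they don't intersect


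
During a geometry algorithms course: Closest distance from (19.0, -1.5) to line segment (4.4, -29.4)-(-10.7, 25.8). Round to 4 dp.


Project P onto AB: t = 0.4029 (clamped to [0,1])
Closest point on segment: (-1.6843, -7.1582)
Distance: 21.4442

21.4442


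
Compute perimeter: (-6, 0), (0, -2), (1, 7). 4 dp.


Sides: (-6, 0)->(0, -2): sqrt(40) = 6.324555, (0, -2)->(1, 7): sqrt(82) = 9.055385, (1, 7)->(-6, 0): sqrt(98) = 9.899495
Sum = 25.279435
Perimeter = 25.2794

25.2794


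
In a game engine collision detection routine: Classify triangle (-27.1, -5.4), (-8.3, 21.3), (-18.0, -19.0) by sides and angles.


Side lengths squared: AB^2=1066.33, BC^2=1718.18, CA^2=267.77
Sorted: [267.77, 1066.33, 1718.18]
By sides: Scalene, By angles: Obtuse

Scalene, Obtuse


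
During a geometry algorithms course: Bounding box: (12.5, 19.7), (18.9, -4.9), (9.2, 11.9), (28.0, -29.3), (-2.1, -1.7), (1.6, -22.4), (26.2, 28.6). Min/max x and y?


x range: [-2.1, 28]
y range: [-29.3, 28.6]
Bounding box: (-2.1,-29.3) to (28,28.6)

(-2.1,-29.3) to (28,28.6)


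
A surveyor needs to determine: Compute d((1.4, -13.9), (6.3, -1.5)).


dx=4.9, dy=12.4
d^2 = 4.9^2 + 12.4^2 = 177.77
d = sqrt(177.77) = 13.333

13.333


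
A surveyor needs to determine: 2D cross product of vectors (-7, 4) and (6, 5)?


u x v = u_x*v_y - u_y*v_x = (-7)*5 - 4*6
= (-35) - 24 = -59

-59


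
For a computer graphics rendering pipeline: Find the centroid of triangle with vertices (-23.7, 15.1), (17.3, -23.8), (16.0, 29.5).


Centroid = ((x_A+x_B+x_C)/3, (y_A+y_B+y_C)/3)
= (((-23.7)+17.3+16)/3, (15.1+(-23.8)+29.5)/3)
= (3.2, 6.9333)

(3.2, 6.9333)


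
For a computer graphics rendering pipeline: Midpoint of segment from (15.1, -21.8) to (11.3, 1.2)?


M = ((15.1+11.3)/2, ((-21.8)+1.2)/2)
= (13.2, -10.3)

(13.2, -10.3)


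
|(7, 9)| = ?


|u| = sqrt(7^2 + 9^2) = sqrt(130) = 11.4018

11.4018


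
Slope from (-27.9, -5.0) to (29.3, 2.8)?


slope = (y2-y1)/(x2-x1) = (2.8-(-5))/(29.3-(-27.9)) = 7.8/57.2 = 0.1364

0.1364


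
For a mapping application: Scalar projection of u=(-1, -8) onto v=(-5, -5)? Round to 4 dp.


u.v = 45, |v| = sqrt(50) = 7.0711
Scalar projection = u.v / |v| = 45 / sqrt(50) = 6.364

6.364


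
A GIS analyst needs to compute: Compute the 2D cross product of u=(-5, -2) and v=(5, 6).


u x v = u_x*v_y - u_y*v_x = (-5)*6 - (-2)*5
= (-30) - (-10) = -20

-20


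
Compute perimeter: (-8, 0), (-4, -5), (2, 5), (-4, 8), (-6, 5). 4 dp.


Sides: (-8, 0)->(-4, -5): sqrt(41) = 6.403124, (-4, -5)->(2, 5): sqrt(136) = 11.661904, (2, 5)->(-4, 8): sqrt(45) = 6.708204, (-4, 8)->(-6, 5): sqrt(13) = 3.605551, (-6, 5)->(-8, 0): sqrt(29) = 5.385165
Sum = 33.763948
Perimeter = 33.7639

33.7639


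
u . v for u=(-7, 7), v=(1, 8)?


u . v = u_x*v_x + u_y*v_y = (-7)*1 + 7*8
= (-7) + 56 = 49

49


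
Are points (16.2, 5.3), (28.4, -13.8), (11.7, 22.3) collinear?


Cross product: (28.4-16.2)*(22.3-5.3) - ((-13.8)-5.3)*(11.7-16.2)
= 121.45

No, not collinear


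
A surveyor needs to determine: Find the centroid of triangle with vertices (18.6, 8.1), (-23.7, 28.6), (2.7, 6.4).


Centroid = ((x_A+x_B+x_C)/3, (y_A+y_B+y_C)/3)
= ((18.6+(-23.7)+2.7)/3, (8.1+28.6+6.4)/3)
= (-0.8, 14.3667)

(-0.8, 14.3667)


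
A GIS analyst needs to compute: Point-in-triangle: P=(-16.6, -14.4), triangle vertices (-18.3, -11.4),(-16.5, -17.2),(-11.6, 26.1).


Cross products: AB x AP = 4.46, BC x BP = 18.05, CA x CP = 83.85
All same sign? yes

Yes, inside


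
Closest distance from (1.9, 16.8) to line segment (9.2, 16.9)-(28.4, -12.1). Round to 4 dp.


Project P onto AB: t = 0 (clamped to [0,1])
Closest point on segment: (9.2, 16.9)
Distance: 7.3007

7.3007


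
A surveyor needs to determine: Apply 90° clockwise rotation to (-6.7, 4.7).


90° CW: (x,y) -> (y, -x)
(-6.7,4.7) -> (4.7, 6.7)

(4.7, 6.7)


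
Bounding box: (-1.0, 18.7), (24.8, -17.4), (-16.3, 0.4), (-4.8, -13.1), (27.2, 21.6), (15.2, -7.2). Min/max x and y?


x range: [-16.3, 27.2]
y range: [-17.4, 21.6]
Bounding box: (-16.3,-17.4) to (27.2,21.6)

(-16.3,-17.4) to (27.2,21.6)


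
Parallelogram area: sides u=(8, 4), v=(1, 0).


|u x v| = |8*0 - 4*1|
= |0 - 4| = 4

4


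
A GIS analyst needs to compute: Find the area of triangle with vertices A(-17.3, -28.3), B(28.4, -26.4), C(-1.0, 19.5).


Area = |x_A(y_B-y_C) + x_B(y_C-y_A) + x_C(y_A-y_B)|/2
= |794.07 + 1357.52 + 1.9|/2
= 2153.49/2 = 1076.745

1076.745


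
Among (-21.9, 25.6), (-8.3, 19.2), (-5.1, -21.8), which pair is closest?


d(P0,P1) = 15.0306, d(P0,P2) = 50.2892, d(P1,P2) = 41.1247
Closest: P0 and P1

Closest pair: (-21.9, 25.6) and (-8.3, 19.2), distance = 15.0306


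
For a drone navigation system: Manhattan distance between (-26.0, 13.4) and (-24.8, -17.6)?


|(-26)-(-24.8)| + |13.4-(-17.6)| = 1.2 + 31 = 32.2

32.2


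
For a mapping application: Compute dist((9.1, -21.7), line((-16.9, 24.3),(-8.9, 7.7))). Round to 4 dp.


|cross product| = 63.6
|line direction| = sqrt(339.56) = 18.4272
Distance = 63.6/sqrt(339.56) = 3.4514

3.4514


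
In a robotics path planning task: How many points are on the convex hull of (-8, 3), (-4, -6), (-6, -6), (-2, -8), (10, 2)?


Convex hull vertices (CCW): (-8, 3), (-6, -6), (-2, -8), (10, 2)
Count = 4

4


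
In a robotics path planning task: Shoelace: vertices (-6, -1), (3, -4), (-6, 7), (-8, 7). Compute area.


Shoelace sum: ((-6)*(-4) - 3*(-1)) + (3*7 - (-6)*(-4)) + ((-6)*7 - (-8)*7) + ((-8)*(-1) - (-6)*7)
= 88
Area = |88|/2 = 44

44


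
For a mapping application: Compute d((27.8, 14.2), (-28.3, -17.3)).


dx=-56.1, dy=-31.5
d^2 = (-56.1)^2 + (-31.5)^2 = 4139.46
d = sqrt(4139.46) = 64.3386

64.3386


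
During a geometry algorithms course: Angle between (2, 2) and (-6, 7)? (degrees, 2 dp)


u.v = 2, |u| = sqrt(8) = 2.8284, |v| = sqrt(85) = 9.2195
cos(theta) = u.v/(|u||v|) = 2/sqrt(680) = 0.076696
theta = acos(0.076696) = 85.6 degrees

85.6 degrees


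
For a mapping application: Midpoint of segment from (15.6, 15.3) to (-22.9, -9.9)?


M = ((15.6+(-22.9))/2, (15.3+(-9.9))/2)
= (-3.65, 2.7)

(-3.65, 2.7)


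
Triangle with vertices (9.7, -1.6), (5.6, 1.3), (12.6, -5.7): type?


Side lengths squared: AB^2=25.22, BC^2=98, CA^2=25.22
Sorted: [25.22, 25.22, 98]
By sides: Isosceles, By angles: Obtuse

Isosceles, Obtuse


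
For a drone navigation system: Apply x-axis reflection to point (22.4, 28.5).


Reflection over x-axis: (x,y) -> (x,-y)
(22.4, 28.5) -> (22.4, -28.5)

(22.4, -28.5)


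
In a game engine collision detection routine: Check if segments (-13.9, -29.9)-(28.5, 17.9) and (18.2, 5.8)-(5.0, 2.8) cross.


Cross products: d1=374.94, d2=-128.82, d3=-20.7, d4=483.06
d1*d2 < 0 and d3*d4 < 0? yes

Yes, they intersect


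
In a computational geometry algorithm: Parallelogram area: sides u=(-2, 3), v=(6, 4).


|u x v| = |(-2)*4 - 3*6|
= |(-8) - 18| = 26

26


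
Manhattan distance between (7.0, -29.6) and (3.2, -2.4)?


|7-3.2| + |(-29.6)-(-2.4)| = 3.8 + 27.2 = 31

31


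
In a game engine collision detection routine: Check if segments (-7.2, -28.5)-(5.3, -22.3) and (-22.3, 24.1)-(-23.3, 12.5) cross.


Cross products: d1=227.76, d2=366.56, d3=751.12, d4=612.32
d1*d2 < 0 and d3*d4 < 0? no

No, they don't intersect


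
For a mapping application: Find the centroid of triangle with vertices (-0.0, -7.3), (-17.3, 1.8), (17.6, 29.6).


Centroid = ((x_A+x_B+x_C)/3, (y_A+y_B+y_C)/3)
= ((0+(-17.3)+17.6)/3, ((-7.3)+1.8+29.6)/3)
= (0.1, 8.0333)

(0.1, 8.0333)


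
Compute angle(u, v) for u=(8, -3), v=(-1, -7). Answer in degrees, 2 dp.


u.v = 13, |u| = sqrt(73) = 8.544, |v| = sqrt(50) = 7.0711
cos(theta) = u.v/(|u||v|) = 13/sqrt(3650) = 0.215178
theta = acos(0.215178) = 77.57 degrees

77.57 degrees


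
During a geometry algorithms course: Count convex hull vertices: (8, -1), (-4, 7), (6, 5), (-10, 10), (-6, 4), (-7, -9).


Convex hull vertices (CCW): (-10, 10), (-7, -9), (8, -1), (6, 5)
Count = 4

4


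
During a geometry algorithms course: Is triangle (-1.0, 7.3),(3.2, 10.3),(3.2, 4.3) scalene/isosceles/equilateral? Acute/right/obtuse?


Side lengths squared: AB^2=26.64, BC^2=36, CA^2=26.64
Sorted: [26.64, 26.64, 36]
By sides: Isosceles, By angles: Acute

Isosceles, Acute


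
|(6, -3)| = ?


|u| = sqrt(6^2 + (-3)^2) = sqrt(45) = 6.7082

6.7082


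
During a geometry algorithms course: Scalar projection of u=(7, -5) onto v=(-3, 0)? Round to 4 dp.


u.v = -21, |v| = sqrt(9) = 3
Scalar projection = u.v / |v| = -21 / sqrt(9) = -7

-7


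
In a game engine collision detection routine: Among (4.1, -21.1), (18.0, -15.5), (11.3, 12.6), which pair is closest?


d(P0,P1) = 14.9857, d(P0,P2) = 34.4606, d(P1,P2) = 28.8877
Closest: P0 and P1

Closest pair: (4.1, -21.1) and (18.0, -15.5), distance = 14.9857


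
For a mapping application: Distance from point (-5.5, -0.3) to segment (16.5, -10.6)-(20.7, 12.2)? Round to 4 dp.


Project P onto AB: t = 0.265 (clamped to [0,1])
Closest point on segment: (17.6131, -4.5577)
Distance: 23.5019

23.5019


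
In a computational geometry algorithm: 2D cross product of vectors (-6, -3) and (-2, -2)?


u x v = u_x*v_y - u_y*v_x = (-6)*(-2) - (-3)*(-2)
= 12 - 6 = 6

6


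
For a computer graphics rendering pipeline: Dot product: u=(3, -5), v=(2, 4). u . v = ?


u . v = u_x*v_x + u_y*v_y = 3*2 + (-5)*4
= 6 + (-20) = -14

-14


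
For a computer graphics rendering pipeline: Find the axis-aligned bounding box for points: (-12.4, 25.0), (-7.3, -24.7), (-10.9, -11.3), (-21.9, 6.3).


x range: [-21.9, -7.3]
y range: [-24.7, 25]
Bounding box: (-21.9,-24.7) to (-7.3,25)

(-21.9,-24.7) to (-7.3,25)


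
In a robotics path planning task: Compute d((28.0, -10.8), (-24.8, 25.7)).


dx=-52.8, dy=36.5
d^2 = (-52.8)^2 + 36.5^2 = 4120.09
d = sqrt(4120.09) = 64.1879

64.1879


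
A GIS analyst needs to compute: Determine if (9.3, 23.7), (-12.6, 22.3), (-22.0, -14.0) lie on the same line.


Cross product: ((-12.6)-9.3)*((-14)-23.7) - (22.3-23.7)*((-22)-9.3)
= 781.81

No, not collinear


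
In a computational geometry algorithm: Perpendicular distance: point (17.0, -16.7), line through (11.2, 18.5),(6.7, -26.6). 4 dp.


|cross product| = 419.98
|line direction| = sqrt(2054.26) = 45.3239
Distance = 419.98/sqrt(2054.26) = 9.2662

9.2662


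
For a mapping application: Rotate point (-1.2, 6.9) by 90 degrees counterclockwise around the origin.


90° CCW: (x,y) -> (-y, x)
(-1.2,6.9) -> (-6.9, -1.2)

(-6.9, -1.2)


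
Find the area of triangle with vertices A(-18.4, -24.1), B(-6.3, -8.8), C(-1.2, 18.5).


Area = |x_A(y_B-y_C) + x_B(y_C-y_A) + x_C(y_A-y_B)|/2
= |502.32 + (-268.38) + 18.36|/2
= 252.3/2 = 126.15

126.15


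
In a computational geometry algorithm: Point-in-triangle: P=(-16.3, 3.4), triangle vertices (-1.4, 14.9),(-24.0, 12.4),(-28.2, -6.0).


Cross products: AB x AP = 222.65, BC x BP = 179.48, CA x CP = 3.21
All same sign? yes

Yes, inside


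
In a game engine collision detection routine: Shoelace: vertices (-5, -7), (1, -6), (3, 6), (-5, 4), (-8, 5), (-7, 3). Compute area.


Shoelace sum: ((-5)*(-6) - 1*(-7)) + (1*6 - 3*(-6)) + (3*4 - (-5)*6) + ((-5)*5 - (-8)*4) + ((-8)*3 - (-7)*5) + ((-7)*(-7) - (-5)*3)
= 185
Area = |185|/2 = 92.5

92.5


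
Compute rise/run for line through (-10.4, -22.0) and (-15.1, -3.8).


slope = (y2-y1)/(x2-x1) = ((-3.8)-(-22))/((-15.1)-(-10.4)) = 18.2/(-4.7) = -3.8723

-3.8723


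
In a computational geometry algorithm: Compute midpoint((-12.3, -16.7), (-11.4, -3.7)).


M = (((-12.3)+(-11.4))/2, ((-16.7)+(-3.7))/2)
= (-11.85, -10.2)

(-11.85, -10.2)


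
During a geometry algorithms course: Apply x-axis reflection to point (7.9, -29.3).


Reflection over x-axis: (x,y) -> (x,-y)
(7.9, -29.3) -> (7.9, 29.3)

(7.9, 29.3)


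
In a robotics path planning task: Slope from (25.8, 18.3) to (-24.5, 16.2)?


slope = (y2-y1)/(x2-x1) = (16.2-18.3)/((-24.5)-25.8) = (-2.1)/(-50.3) = 0.0417

0.0417


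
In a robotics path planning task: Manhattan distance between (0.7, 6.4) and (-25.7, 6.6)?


|0.7-(-25.7)| + |6.4-6.6| = 26.4 + 0.2 = 26.6

26.6


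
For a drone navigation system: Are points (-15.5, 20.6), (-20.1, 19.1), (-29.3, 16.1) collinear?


Cross product: ((-20.1)-(-15.5))*(16.1-20.6) - (19.1-20.6)*((-29.3)-(-15.5))
= 0

Yes, collinear


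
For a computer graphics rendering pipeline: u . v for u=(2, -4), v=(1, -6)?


u . v = u_x*v_x + u_y*v_y = 2*1 + (-4)*(-6)
= 2 + 24 = 26

26


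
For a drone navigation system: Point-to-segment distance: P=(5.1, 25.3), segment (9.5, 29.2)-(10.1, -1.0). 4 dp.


Project P onto AB: t = 0.1262 (clamped to [0,1])
Closest point on segment: (9.5757, 25.3889)
Distance: 4.4766

4.4766


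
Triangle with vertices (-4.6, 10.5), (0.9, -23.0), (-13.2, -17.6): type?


Side lengths squared: AB^2=1152.5, BC^2=227.97, CA^2=863.57
Sorted: [227.97, 863.57, 1152.5]
By sides: Scalene, By angles: Obtuse

Scalene, Obtuse


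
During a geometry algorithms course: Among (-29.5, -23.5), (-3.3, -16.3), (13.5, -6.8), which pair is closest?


d(P0,P1) = 27.1713, d(P0,P2) = 46.1291, d(P1,P2) = 19.3
Closest: P1 and P2

Closest pair: (-3.3, -16.3) and (13.5, -6.8), distance = 19.3


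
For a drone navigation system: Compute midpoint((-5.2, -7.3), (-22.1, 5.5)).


M = (((-5.2)+(-22.1))/2, ((-7.3)+5.5)/2)
= (-13.65, -0.9)

(-13.65, -0.9)


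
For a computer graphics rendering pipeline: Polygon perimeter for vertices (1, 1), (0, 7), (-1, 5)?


Sides: (1, 1)->(0, 7): sqrt(37) = 6.082763, (0, 7)->(-1, 5): sqrt(5) = 2.236068, (-1, 5)->(1, 1): sqrt(20) = 4.472136
Sum = 12.790967
Perimeter = 12.791

12.791


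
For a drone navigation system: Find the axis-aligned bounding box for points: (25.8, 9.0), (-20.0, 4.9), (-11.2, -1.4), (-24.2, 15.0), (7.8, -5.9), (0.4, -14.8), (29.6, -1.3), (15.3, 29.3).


x range: [-24.2, 29.6]
y range: [-14.8, 29.3]
Bounding box: (-24.2,-14.8) to (29.6,29.3)

(-24.2,-14.8) to (29.6,29.3)
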